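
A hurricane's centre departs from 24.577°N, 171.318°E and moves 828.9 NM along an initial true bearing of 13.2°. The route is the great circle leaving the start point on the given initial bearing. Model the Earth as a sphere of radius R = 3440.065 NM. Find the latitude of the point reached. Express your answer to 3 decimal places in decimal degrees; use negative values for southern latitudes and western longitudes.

Central angle δ = d/R = 0.240955 rad.
Start latitude φ₁ = 0.428950 rad; initial bearing θ = 0.230383 rad.
Applying the spherical law of cosines for sides, sin φ₂ = sin φ₁ cos δ + cos φ₁ sin δ cos θ = 0.615177, so φ₂ = 37.965°.
For the longitude increment, Δλ = atan2( sin θ sin δ cos φ₁, cos δ − sin φ₁ sin φ₂ ) = atan2(0.049555, 0.715249) = 3.963°.
λ₂ = 171.318° + 3.963° = 175.281°.

latitude 37.965°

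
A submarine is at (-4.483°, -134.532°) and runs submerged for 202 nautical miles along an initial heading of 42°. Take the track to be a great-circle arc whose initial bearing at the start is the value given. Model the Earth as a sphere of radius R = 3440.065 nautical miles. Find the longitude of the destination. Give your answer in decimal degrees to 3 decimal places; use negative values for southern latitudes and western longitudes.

The arc subtends δ = 202/3440.065 = 0.058720 rad at the centre.
With φ₁ = -4.483° = -0.078243 rad and θ = 42° = 0.733038 rad:
sin φ₂ = sin φ₁ cos δ + cos φ₁ sin δ cos θ = (-0.078163)(0.998276) + (0.996941)(0.058686)(0.743145) = -0.034550
φ₂ = asin(-0.034550) = -0.034557 rad = -1.980°.
For the longitude increment, Δλ = atan2( sin θ sin δ cos φ₁, cos δ − sin φ₁ sin φ₂ ) = atan2(0.039149, 0.995576) = 2.252°.
λ₂ = -134.532° + 2.252° = -132.280°.

longitude -132.280°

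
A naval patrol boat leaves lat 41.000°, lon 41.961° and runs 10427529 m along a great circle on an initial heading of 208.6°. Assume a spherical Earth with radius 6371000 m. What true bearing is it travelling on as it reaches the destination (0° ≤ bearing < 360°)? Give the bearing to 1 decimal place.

final bearing 210.6°

Angular distance δ = d/R = 10427529 / 6371000 = 1.636718 rad.
With φ₁ = 41.000° = 0.715585 rad and θ = 208.6° = 3.640757 rad:
Applying the spherical law of cosines for sides, sin φ₂ = sin φ₁ cos δ + cos φ₁ sin δ cos θ = -0.704400, so φ₂ = -44.781°.
Then Δλ = atan2(-0.360489, 0.396254) = -0.738171 rad, from sin θ sin δ cos φ₁ over cos δ − sin φ₁ sin φ₂.
Hence λ₂ = 41.961° + -42.294° = -0.333°.
The forward bearing on arrival equals the back-azimuth from the destination plus 180°.
Back-azimuth from P₂ (-44.8°, -0.3°) to P₁ (41.0°, 42.0°), with Δλ' = λ₁ − λ₂ = 42.3°: atan2( sin Δλ' cos φ₁ , cos φ₂ sin φ₁ − sin φ₂ cos φ₁ cos Δλ' ) = 30.6°.
Final bearing = (30.6° + 180°) mod 360° = 210.6°.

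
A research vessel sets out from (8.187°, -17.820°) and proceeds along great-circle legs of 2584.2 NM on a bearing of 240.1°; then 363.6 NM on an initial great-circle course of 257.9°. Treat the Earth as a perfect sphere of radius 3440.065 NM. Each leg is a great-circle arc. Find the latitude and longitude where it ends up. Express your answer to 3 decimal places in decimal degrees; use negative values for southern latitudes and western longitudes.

latitude -14.649°, longitude -61.413°

Apply the spherical direct solution leg by leg, carrying full precision between legs.
Leg 1: from (8.187°, -17.820°), δ = 2584.2/3440.065 = 0.751207 rad, θ = 240.1° → φ = -13.455°, λ = -55.292°.
Leg 2: from (-13.455°, -55.292°), δ = 363.6/3440.065 = 0.105696 rad, θ = 257.9° → φ = -14.649°, λ = -61.413°.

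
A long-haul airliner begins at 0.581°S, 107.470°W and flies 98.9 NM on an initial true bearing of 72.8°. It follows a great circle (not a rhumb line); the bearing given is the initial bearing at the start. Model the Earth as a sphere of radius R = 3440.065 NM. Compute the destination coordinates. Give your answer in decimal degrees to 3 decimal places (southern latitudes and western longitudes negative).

Central angle δ = d/R = 0.028749 rad.
Start latitude φ₁ = -0.010140 rad; initial bearing θ = 1.270600 rad.
Destination latitude: φ₂ = arcsin( sin φ₁ cos δ + cos φ₁ sin δ cos θ ) = arcsin(-0.001636) = -0.094°.
Δλ = atan2( sin θ sin δ cos φ₁ , cos δ − sin φ₁ sin φ₂ ) = atan2(0.027459, 0.999570) = 0.027463 rad = 1.574°.
λ₂ = -107.470° + 1.574° = -105.896°.

latitude -0.094°, longitude -105.896°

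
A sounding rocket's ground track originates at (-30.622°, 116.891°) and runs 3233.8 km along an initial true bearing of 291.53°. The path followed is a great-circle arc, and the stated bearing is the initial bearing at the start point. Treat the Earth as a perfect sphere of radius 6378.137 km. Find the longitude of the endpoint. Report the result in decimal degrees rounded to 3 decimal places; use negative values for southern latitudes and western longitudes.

longitude 88.710°

δ = 3233.8/6378.137 = 0.507013 rad (29.0497°).
Start latitude φ₁ = -0.534455 rad; initial bearing θ = 5.088158 rad.
Applying the spherical law of cosines for sides, sin φ₂ = sin φ₁ cos δ + cos φ₁ sin δ cos θ = -0.291945, so φ₂ = -16.974°.
Then Δλ = atan2(-0.388699, 0.725490) = -0.491855 rad, from sin θ sin δ cos φ₁ over cos δ − sin φ₁ sin φ₂.
λ₂ = λ₁ + Δλ = 88.710°.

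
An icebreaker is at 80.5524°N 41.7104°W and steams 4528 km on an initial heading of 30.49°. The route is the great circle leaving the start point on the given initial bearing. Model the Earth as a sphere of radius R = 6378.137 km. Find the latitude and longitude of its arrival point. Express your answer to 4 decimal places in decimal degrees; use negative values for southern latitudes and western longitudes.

Angular distance δ = d/R = 4528 / 6378.137 = 0.709925 rad.
Start latitude φ₁ = 1.405905 rad; initial bearing θ = 0.532151 rad.
Destination latitude: φ₂ = arcsin( sin φ₁ cos δ + cos φ₁ sin δ cos θ ) = arcsin(0.840316) = 57.1735°.
Then Δλ = atan2(0.054284, -0.070507) = 2.485475 rad, from sin θ sin δ cos φ₁ over cos δ − sin φ₁ sin φ₂.
Hence λ₂ = -41.7104° + 142.4072° = 100.6968°.

latitude 57.1735°, longitude 100.6968°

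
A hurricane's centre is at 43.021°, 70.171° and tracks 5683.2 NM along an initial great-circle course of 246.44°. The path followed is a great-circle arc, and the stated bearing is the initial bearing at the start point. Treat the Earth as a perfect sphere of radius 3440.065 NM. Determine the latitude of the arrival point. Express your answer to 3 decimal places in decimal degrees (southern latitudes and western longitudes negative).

latitude -20.282°

Central angle δ = d/R = 1.652062 rad.
With φ₁ = 43.021° = 0.750858 rad and θ = 246.44° = 4.301189 rad:
Applying the spherical law of cosines for sides, sin φ₂ = sin φ₁ cos δ + cos φ₁ sin δ cos θ = -0.346648, so φ₂ = -20.282°.
Δλ = atan2( sin θ sin δ cos φ₁ , cos δ − sin φ₁ sin φ₂ ) = atan2(-0.667949, 0.155330) = -1.342309 rad = -76.909°.
λ₂ = 70.171° + -76.909° = -6.738°.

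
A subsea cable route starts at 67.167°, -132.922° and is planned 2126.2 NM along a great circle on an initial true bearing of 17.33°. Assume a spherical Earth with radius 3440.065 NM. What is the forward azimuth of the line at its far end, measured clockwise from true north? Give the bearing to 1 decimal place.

final bearing 153.5°

δ = 2126.2/3440.065 = 0.618070 rad (35.4128°).
Start latitude φ₁ = 1.172285 rad; initial bearing θ = 0.302466 rad.
Applying the spherical law of cosines for sides, sin φ₂ = sin φ₁ cos δ + cos φ₁ sin δ cos θ = 0.965786, so φ₂ = 74.969°.
Then Δλ = atan2(0.066980, -0.075109) = 2.413342 rad, from sin θ sin δ cos φ₁ over cos δ − sin φ₁ sin φ₂.
Hence λ₂ = -132.922° + 138.274° = 5.352°.
The forward bearing on arrival equals the back-azimuth from the destination plus 180°.
Back-azimuth from P₂ (75.0°, 5.4°) to P₁ (67.2°, -132.9°), with Δλ' = λ₁ − λ₂ = -138.3°: atan2( sin Δλ' cos φ₁ , cos φ₂ sin φ₁ − sin φ₂ cos φ₁ cos Δλ' ) = 333.5°.
Final bearing = (333.5° + 180°) mod 360° = 153.5°.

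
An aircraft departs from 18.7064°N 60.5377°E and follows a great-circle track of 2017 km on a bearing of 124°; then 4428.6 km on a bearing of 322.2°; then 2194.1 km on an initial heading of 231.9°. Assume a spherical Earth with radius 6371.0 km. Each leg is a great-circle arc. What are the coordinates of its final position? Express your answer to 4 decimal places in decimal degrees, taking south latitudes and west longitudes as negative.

latitude 24.0469°, longitude 29.0840°

Apply the spherical direct solution leg by leg, carrying full precision between legs.
Leg 1: from (18.7064°, 60.5377°), δ = 2017/6371 = 0.316591 rad, θ = 124° → φ = 8.0411°, λ = 75.6473°.
Leg 2: from (8.0411°, 75.6473°), δ = 4428.6/6371 = 0.695119 rad, θ = 322.2° → φ = 37.4831°, λ = 45.9980°.
Leg 3: from (37.4831°, 45.9980°), δ = 2194.1/6371 = 0.344389 rad, θ = 231.9° → φ = 24.0469°, λ = 29.0840°.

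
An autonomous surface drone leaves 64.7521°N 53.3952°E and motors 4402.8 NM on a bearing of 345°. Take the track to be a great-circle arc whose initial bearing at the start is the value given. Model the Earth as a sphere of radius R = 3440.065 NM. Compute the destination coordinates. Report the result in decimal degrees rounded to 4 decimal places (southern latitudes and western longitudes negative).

latitude 40.8541°, longitude -107.4694°

δ = 4402.8/3440.065 = 1.279860 rad (73.3305°).
Converting: φ₁ = 1.130137 rad, θ = 6.021386 rad.
Applying the spherical law of cosines for sides, sin φ₂ = sin φ₁ cos δ + cos φ₁ sin δ cos θ = 0.654135, so φ₂ = 40.8541°.
Δλ = atan2( sin θ sin δ cos φ₁ , cos δ − sin φ₁ sin φ₂ ) = atan2(-0.105756, -0.304796) = -2.807616 rad = -160.8646°.
λ₂ = λ₁ + Δλ = -107.4694°.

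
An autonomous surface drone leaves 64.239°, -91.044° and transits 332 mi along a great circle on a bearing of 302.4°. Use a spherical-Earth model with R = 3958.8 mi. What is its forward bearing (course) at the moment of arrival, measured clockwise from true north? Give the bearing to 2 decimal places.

final bearing 293.11°

The arc subtends δ = 332/3958.8 = 0.083864 rad at the centre.
Converting: φ₁ = 1.121182 rad, θ = 5.277876 rad.
sin φ₂ = sin φ₁ cos δ + cos φ₁ sin δ cos θ = (0.900615)(0.996485) + (0.434618)(0.083766)(0.535827) = 0.916957
φ₂ = asin(0.916957) = 1.160385 rad = 66.485°.
Then Δλ = atan2(-0.030739, 0.170661) = -0.178205 rad, from sin θ sin δ cos φ₁ over cos δ − sin φ₁ sin φ₂.
λ₂ = λ₁ + Δλ = -101.254°.
The forward bearing on arrival equals the back-azimuth from the destination plus 180°.
Back-azimuth from P₂ (66.49°, -101.25°) to P₁ (64.24°, -91.04°), with Δλ' = λ₁ − λ₂ = 10.21°: atan2( sin Δλ' cos φ₁ , cos φ₂ sin φ₁ − sin φ₂ cos φ₁ cos Δλ' ) = 113.11°.
Final bearing = (113.11° + 180°) mod 360° = 293.11°.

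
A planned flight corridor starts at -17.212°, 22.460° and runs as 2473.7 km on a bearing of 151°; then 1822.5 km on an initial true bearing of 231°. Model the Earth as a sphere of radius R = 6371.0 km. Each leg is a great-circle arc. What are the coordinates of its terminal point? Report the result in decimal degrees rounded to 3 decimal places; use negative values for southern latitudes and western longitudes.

Apply the spherical direct solution leg by leg, carrying full precision between legs.
Leg 1: from (-17.212°, 22.460°), δ = 2473.7/6371 = 0.388275 rad, θ = 151° → φ = -36.170°, λ = 35.602°.
Leg 2: from (-36.170°, 35.602°), δ = 1822.5/6371 = 0.286062 rad, θ = 231° → φ = -45.198°, λ = 17.470°.

latitude -45.198°, longitude 17.470°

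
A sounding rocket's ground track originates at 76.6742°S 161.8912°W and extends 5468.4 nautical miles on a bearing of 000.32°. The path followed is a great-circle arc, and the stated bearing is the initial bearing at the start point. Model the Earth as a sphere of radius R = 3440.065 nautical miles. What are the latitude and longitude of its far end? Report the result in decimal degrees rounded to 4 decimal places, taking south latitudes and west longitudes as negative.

δ = 5468.4/3440.065 = 1.589621 rad (91.0786°).
Start latitude φ₁ = -1.338217 rad; initial bearing θ = 0.005585 rad.
Destination latitude: φ₂ = arcsin( sin φ₁ cos δ + cos φ₁ sin δ cos θ ) = arcsin(0.248760) = 14.4042°.
For the longitude increment, Δλ = atan2( sin θ sin δ cos φ₁, cos δ − sin φ₁ sin φ₂ ) = atan2(0.001287, 0.223239) = 0.3303°.
λ₂ = -161.8912° + 0.3303° = -161.5609°.

latitude 14.4042°, longitude -161.5609°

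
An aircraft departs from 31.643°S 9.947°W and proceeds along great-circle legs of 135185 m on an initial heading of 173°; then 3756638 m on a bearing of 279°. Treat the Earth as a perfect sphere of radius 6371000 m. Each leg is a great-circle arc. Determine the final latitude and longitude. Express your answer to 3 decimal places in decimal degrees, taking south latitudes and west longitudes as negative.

Apply the spherical direct solution leg by leg, carrying full precision between legs.
Leg 1: from (-31.643°, -9.947°), δ = 135185/6371000 = 0.021219 rad, θ = 173° → φ = -32.850°, λ = -9.771°.
Leg 2: from (-32.850°, -9.771°), δ = 3756638/6371000 = 0.589647 rad, θ = 279° → φ = -22.195°, λ = -46.153°.

latitude -22.195°, longitude -46.153°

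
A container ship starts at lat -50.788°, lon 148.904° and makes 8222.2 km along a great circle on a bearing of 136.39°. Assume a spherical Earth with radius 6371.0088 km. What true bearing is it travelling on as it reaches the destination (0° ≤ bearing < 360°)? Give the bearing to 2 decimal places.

The arc subtends δ = 8222.2/6371.0088 = 1.290565 rad at the centre.
Start latitude φ₁ = -0.886418 rad; initial bearing θ = 2.380455 rad.
sin φ₂ = sin φ₁ cos δ + cos φ₁ sin δ cos θ = (-0.774812)(0.276578) + (0.632192)(0.960991)(-0.724051) = -0.654180
φ₂ = asin(-0.654180) = -0.713097 rad = -40.857°.
Δλ = atan2( sin θ sin δ cos φ₁ , cos δ − sin φ₁ sin φ₂ ) = atan2(0.419042, -0.230288) = 2.073301 rad = 118.791°.
λ₂ = 148.904° + 118.791° = 267.695°, normalized to (−180°, 180°] → -92.305°.
The forward bearing on arrival equals the back-azimuth from the destination plus 180°.
Back-azimuth from P₂ (-40.86°, -92.30°) to P₁ (-50.79°, 148.90°), with Δλ' = λ₁ − λ₂ = 241.21°: atan2( sin Δλ' cos φ₁ , cos φ₂ sin φ₁ − sin φ₂ cos φ₁ cos Δλ' ) = 215.21°.
Final bearing = (215.21° + 180°) mod 360° = 35.21°.

final bearing 35.21°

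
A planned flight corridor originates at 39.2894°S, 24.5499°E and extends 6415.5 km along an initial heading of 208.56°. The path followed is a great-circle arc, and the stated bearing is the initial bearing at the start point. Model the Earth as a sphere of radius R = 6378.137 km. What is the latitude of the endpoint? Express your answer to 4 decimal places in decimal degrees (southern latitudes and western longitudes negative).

δ = 6415.5/6378.137 = 1.005858 rad (57.6314°).
With φ₁ = -39.2894° = -0.685729 rad and θ = 208.56° = 3.640059 rad:
Applying the spherical law of cosines for sides, sin φ₂ = sin φ₁ cos δ + cos φ₁ sin δ cos θ = -0.913169, so φ₂ = -65.9471°.
For the longitude increment, Δλ = atan2( sin θ sin δ cos φ₁, cos δ − sin φ₁ sin φ₂ ) = atan2(-0.312521, -0.042889) = -97.8143°.
λ₂ = λ₁ + Δλ = -73.2644°.

latitude -65.9471°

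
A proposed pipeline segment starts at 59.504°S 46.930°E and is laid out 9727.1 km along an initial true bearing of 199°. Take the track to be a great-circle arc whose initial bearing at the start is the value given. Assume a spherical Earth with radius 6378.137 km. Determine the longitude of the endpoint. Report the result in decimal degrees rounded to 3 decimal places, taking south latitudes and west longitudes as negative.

δ = 9727.1/6378.137 = 1.525069 rad (87.3800°).
Converting: φ₁ = -1.038541 rad, θ = 3.473205 rad.
Applying the spherical law of cosines for sides, sin φ₂ = sin φ₁ cos δ + cos φ₁ sin δ cos θ = -0.518716, so φ₂ = -31.246°.
Δλ = atan2( sin θ sin δ cos φ₁ , cos δ − sin φ₁ sin φ₂ ) = atan2(-0.165046, -0.401248) = -2.751356 rad = -157.641°.
λ₂ = 46.930° + -157.641° = -110.711°.

longitude -110.711°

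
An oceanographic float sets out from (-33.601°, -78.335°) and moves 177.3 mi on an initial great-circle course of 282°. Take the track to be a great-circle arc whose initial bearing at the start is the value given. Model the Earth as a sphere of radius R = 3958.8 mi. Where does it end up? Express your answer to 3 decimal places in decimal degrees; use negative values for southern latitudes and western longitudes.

δ = 177.3/3958.8 = 0.044786 rad (2.5661°).
Converting: φ₁ = -0.586448 rad, θ = 4.921828 rad.
Destination latitude: φ₂ = arcsin( sin φ₁ cos δ + cos φ₁ sin δ cos θ ) = arcsin(-0.545098) = -33.031°.
Δλ = atan2( sin θ sin δ cos φ₁ , cos δ − sin φ₁ sin φ₂ ) = atan2(-0.036476, 0.697337) = -0.052259 rad = -2.994°.
λ₂ = λ₁ + Δλ = -81.329°.

latitude -33.031°, longitude -81.329°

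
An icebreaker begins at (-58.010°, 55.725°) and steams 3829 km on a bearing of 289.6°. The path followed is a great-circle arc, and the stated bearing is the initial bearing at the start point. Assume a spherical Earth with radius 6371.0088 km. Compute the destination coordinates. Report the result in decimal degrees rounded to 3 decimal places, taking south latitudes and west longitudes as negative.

Central angle δ = d/R = 0.601004 rad.
Start latitude φ₁ = -1.012465 rad; initial bearing θ = 5.054474 rad.
Destination latitude: φ₂ = arcsin( sin φ₁ cos δ + cos φ₁ sin δ cos θ ) = arcsin(-0.599028) = -36.800°.
For the longitude increment, Δλ = atan2( sin θ sin δ cos φ₁, cos δ − sin φ₁ sin φ₂ ) = atan2(-0.282212, 0.316708) = -41.704°.
λ₂ = 55.725° + -41.704° = 14.021°.

latitude -36.800°, longitude 14.021°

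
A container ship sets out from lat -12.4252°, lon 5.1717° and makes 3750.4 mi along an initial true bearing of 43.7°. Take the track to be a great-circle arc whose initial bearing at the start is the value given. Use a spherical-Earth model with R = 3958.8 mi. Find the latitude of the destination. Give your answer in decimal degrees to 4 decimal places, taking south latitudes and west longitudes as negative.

latitude 26.5893°

δ = 3750.4/3958.8 = 0.947358 rad (54.2796°).
Converting: φ₁ = -0.216861 rad, θ = 0.762709 rad.
Applying the spherical law of cosines for sides, sin φ₂ = sin φ₁ cos δ + cos φ₁ sin δ cos θ = 0.447592, so φ₂ = 26.5893°.
For the longitude increment, Δλ = atan2( sin θ sin δ cos φ₁, cos δ − sin φ₁ sin φ₂ ) = atan2(0.547773, 0.680136) = 38.8475°.
Hence λ₂ = 5.1717° + 38.8475° = 44.0192°.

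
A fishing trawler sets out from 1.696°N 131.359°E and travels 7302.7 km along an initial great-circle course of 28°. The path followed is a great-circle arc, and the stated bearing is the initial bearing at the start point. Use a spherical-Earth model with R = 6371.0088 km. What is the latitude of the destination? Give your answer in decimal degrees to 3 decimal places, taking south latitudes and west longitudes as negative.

latitude 54.726°

The arc subtends δ = 7302.7/6371.0088 = 1.146239 rad at the centre.
Start latitude φ₁ = 0.029601 rad; initial bearing θ = 0.488692 rad.
sin φ₂ = sin φ₁ cos δ + cos φ₁ sin δ cos θ = (0.029596)(0.411917) + (0.999562)(0.911221)(0.882948) = 0.816399
φ₂ = asin(0.816399) = 0.955148 rad = 54.726°.
For the longitude increment, Δλ = atan2( sin θ sin δ cos φ₁, cos δ − sin φ₁ sin φ₂ ) = atan2(0.427605, 0.387755) = 47.798°.
λ₂ = 131.359° + 47.798° = 179.157°.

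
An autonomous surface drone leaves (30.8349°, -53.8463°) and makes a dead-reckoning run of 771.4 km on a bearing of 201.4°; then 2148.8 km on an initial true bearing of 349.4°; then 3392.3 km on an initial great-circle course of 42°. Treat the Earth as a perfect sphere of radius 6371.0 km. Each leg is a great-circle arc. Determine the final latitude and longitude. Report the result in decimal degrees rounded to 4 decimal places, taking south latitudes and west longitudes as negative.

latitude 59.9065°, longitude -18.7687°

Apply the spherical direct solution leg by leg, carrying full precision between legs.
Leg 1: from (30.8349°, -53.8463°), δ = 771.4/6371 = 0.121080 rad, θ = 201.4° → φ = 24.3464°, λ = -56.6190°.
Leg 2: from (24.3464°, -56.6190°), δ = 2148.8/6371 = 0.337278 rad, θ = 349.4° → φ = 43.2649°, λ = -61.4142°.
Leg 3: from (43.2649°, -61.4142°), δ = 3392.3/6371 = 0.532460 rad, θ = 42° → φ = 59.9065°, λ = -18.7687°.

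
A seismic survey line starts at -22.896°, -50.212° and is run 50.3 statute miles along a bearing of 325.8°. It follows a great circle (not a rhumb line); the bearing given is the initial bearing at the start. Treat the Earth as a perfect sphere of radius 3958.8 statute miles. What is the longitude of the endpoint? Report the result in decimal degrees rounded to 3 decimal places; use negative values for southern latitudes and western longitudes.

longitude -50.654°

The arc subtends δ = 50.3/3958.8 = 0.012706 rad at the centre.
Converting: φ₁ = -0.399611 rad, θ = 5.686283 rad.
Applying the spherical law of cosines for sides, sin φ₂ = sin φ₁ cos δ + cos φ₁ sin δ cos θ = -0.379348, so φ₂ = -22.293°.
For the longitude increment, Δλ = atan2( sin θ sin δ cos φ₁, cos δ − sin φ₁ sin φ₂ ) = atan2(-0.006579, 0.852330) = -0.442°.
λ₂ = -50.212° + -0.442° = -50.654°.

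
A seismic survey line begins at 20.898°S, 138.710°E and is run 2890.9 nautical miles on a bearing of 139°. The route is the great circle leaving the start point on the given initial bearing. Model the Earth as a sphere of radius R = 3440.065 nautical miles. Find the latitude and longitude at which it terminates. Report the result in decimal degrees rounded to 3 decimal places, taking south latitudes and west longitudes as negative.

Central angle δ = d/R = 0.840362 rad.
Start latitude φ₁ = -0.364739 rad; initial bearing θ = 2.426008 rad.
sin φ₂ = sin φ₁ cos δ + cos φ₁ sin δ cos θ = (-0.356705)(0.667193) + (0.934217)(0.744885)(-0.754710) = -0.763182
φ₂ = asin(-0.763182) = -0.868223 rad = -49.745°.
Δλ = atan2( sin θ sin δ cos φ₁ , cos δ − sin φ₁ sin φ₂ ) = atan2(0.456541, 0.394962) = 0.857590 rad = 49.136°.
λ₂ = 138.710° + 49.136° = 187.846°, normalized to (−180°, 180°] → -172.154°.

latitude -49.745°, longitude -172.154°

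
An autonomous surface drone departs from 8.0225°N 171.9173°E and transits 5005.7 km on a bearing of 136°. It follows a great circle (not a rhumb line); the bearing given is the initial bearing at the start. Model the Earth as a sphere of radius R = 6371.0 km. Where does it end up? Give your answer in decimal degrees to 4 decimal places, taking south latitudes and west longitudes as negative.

Angular distance δ = d/R = 5005.7 / 6371 = 0.785701 rad.
With φ₁ = 8.0225° = 0.140019 rad and θ = 136° = 2.373648 rad:
Destination latitude: φ₂ = arcsin( sin φ₁ cos δ + cos φ₁ sin δ cos θ ) = arcsin(-0.405169) = -23.9017°.
Δλ = atan2( sin θ sin δ cos φ₁ , cos δ − sin φ₁ sin φ₂ ) = atan2(0.486538, 0.763439) = 0.567394 rad = 32.5093°.
λ₂ = 171.9173° + 32.5093° = 204.4266°, normalized to (−180°, 180°] → -155.5734°.

latitude -23.9017°, longitude -155.5734°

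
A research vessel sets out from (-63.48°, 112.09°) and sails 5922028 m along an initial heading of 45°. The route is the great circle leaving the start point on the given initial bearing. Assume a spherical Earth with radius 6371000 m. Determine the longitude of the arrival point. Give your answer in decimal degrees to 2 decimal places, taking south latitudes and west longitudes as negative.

Angular distance δ = d/R = 5922028 / 6371000 = 0.929529 rad.
Converting: φ₁ = -1.107935 rad, θ = 0.785398 rad.
Destination latitude: φ₂ = arcsin( sin φ₁ cos δ + cos φ₁ sin δ cos θ ) = arcsin(-0.282260) = -16.40°.
Δλ = atan2( sin θ sin δ cos φ₁ , cos δ − sin φ₁ sin φ₂ ) = atan2(0.253007, 0.345651) = 0.631862 rad = 36.20°.
λ₂ = λ₁ + Δλ = 148.29°.

longitude 148.29°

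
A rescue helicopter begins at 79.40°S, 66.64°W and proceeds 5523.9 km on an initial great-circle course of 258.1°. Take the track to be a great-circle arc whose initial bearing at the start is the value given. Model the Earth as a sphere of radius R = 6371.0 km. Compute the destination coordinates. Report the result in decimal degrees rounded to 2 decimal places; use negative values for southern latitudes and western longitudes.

latitude -41.68°, longitude -159.36°

The arc subtends δ = 5523.9/6371 = 0.867038 rad at the centre.
Converting: φ₁ = -1.385791 rad, θ = 4.504695 rad.
sin φ₂ = sin φ₁ cos δ + cos φ₁ sin δ cos θ = (-0.982935)(0.647088) + (0.183951)(0.762416)(-0.206204) = -0.664965
φ₂ = asin(-0.664965) = -0.727447 rad = -41.68°.
Δλ = atan2( sin θ sin δ cos φ₁ , cos δ − sin φ₁ sin φ₂ ) = atan2(-0.137233, -0.006530) = -1.618343 rad = -92.72°.
λ₂ = λ₁ + Δλ = -159.36°.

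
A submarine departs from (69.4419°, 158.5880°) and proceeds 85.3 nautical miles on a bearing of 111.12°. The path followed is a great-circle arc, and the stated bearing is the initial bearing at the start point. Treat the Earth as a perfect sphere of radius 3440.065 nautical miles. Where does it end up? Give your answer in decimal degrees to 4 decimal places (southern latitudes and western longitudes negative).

latitude 68.8902°, longitude 162.2699°

Angular distance δ = d/R = 85.3 / 3440.065 = 0.024796 rad.
Converting: φ₁ = 1.211990 rad, θ = 1.939410 rad.
Applying the spherical law of cosines for sides, sin φ₂ = sin φ₁ cos δ + cos φ₁ sin δ cos θ = 0.932892, so φ₂ = 68.8902°.
Δλ = atan2( sin θ sin δ cos φ₁ , cos δ − sin φ₁ sin φ₂ ) = atan2(0.008122, 0.126211) = 0.064261 rad = 3.6819°.
λ₂ = 158.5880° + 3.6819° = 162.2699°.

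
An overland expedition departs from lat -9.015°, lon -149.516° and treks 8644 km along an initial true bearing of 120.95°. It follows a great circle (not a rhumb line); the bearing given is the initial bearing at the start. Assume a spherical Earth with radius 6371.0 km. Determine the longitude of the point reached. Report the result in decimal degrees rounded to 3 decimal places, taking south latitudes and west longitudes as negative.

δ = 8644/6371 = 1.356773 rad (77.7374°).
Converting: φ₁ = -0.157341 rad, θ = 2.110976 rad.
Applying the spherical law of cosines for sides, sin φ₂ = sin φ₁ cos δ + cos φ₁ sin δ cos θ = -0.529629, so φ₂ = -31.980°.
Then Δλ = atan2(0.827697, 0.129404) = 1.415709 rad, from sin θ sin δ cos φ₁ over cos δ − sin φ₁ sin φ₂.
Hence λ₂ = -149.516° + 81.114° = -68.402°.

longitude -68.402°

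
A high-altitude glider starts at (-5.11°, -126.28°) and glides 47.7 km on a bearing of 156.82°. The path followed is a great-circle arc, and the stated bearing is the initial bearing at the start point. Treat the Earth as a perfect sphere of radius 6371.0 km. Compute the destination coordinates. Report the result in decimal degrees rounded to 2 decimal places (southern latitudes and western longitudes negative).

latitude -5.50°, longitude -126.11°

Central angle δ = d/R = 0.007487 rad.
Converting: φ₁ = -0.089186 rad, θ = 2.737025 rad.
sin φ₂ = sin φ₁ cos δ + cos φ₁ sin δ cos θ = (-0.089068)(0.999972) + (0.996026)(0.007487)(-0.919273) = -0.095921
φ₂ = asin(-0.095921) = -0.096069 rad = -5.50°.
Δλ = atan2( sin θ sin δ cos φ₁ , cos δ − sin φ₁ sin φ₂ ) = atan2(0.002935, 0.991428) = 0.002961 rad = 0.17°.
λ₂ = -126.28° + 0.17° = -126.11°.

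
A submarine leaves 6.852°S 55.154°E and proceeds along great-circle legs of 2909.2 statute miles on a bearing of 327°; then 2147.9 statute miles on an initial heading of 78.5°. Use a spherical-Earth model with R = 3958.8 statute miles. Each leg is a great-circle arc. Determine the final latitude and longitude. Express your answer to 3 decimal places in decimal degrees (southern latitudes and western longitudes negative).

latitude 29.551°, longitude 66.284°

Apply the spherical direct solution leg by leg, carrying full precision between legs.
Leg 1: from (-6.852°, 55.154°), δ = 2909.2/3958.8 = 0.734869 rad, θ = 327° → φ = 28.021°, λ = 30.719°.
Leg 2: from (28.021°, 30.719°), δ = 2147.9/3958.8 = 0.542563 rad, θ = 78.5° → φ = 29.551°, λ = 66.284°.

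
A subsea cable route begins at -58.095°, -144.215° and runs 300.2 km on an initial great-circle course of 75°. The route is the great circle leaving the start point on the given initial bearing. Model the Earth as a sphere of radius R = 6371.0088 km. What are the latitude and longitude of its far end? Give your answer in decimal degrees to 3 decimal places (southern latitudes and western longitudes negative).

δ = 300.2/6371.0088 = 0.047120 rad (2.6998°).
Converting: φ₁ = -1.013949 rad, θ = 1.308997 rad.
Destination latitude: φ₂ = arcsin( sin φ₁ cos δ + cos φ₁ sin δ cos θ ) = arcsin(-0.841540) = -57.303°.
Then Δλ = atan2(0.024046, 0.284485) = 0.084324 rad, from sin θ sin δ cos φ₁ over cos δ − sin φ₁ sin φ₂.
λ₂ = -144.215° + 4.831° = -139.384°.

latitude -57.303°, longitude -139.384°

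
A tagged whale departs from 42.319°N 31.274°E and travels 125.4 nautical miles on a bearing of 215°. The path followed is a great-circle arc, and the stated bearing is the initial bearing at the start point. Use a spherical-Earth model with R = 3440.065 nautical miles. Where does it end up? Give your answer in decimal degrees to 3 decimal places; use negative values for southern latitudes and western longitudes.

latitude 40.597°, longitude 29.696°

The arc subtends δ = 125.4/3440.065 = 0.036453 rad at the centre.
Start latitude φ₁ = 0.738606 rad; initial bearing θ = 3.752458 rad.
sin φ₂ = sin φ₁ cos δ + cos φ₁ sin δ cos θ = (0.673258)(0.999336) + (0.739408)(0.036445)(-0.819152) = 0.650736
φ₂ = asin(0.650736) = 0.708554 rad = 40.597°.
For the longitude increment, Δλ = atan2( sin θ sin δ cos φ₁, cos δ − sin φ₁ sin φ₂ ) = atan2(-0.015456, 0.561222) = -1.578°.
λ₂ = λ₁ + Δλ = 29.696°.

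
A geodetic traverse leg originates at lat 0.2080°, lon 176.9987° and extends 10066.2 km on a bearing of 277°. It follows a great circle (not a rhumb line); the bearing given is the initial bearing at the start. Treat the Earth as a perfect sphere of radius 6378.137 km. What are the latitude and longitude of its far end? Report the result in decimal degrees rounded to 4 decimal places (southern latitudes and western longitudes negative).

The arc subtends δ = 10066.2/6378.137 = 1.578235 rad at the centre.
Start latitude φ₁ = 0.003630 rad; initial bearing θ = 4.834562 rad.
sin φ₂ = sin φ₁ cos δ + cos φ₁ sin δ cos θ = (0.003630)(-0.007439) + (0.999993)(0.999972)(0.121869) = 0.121838
φ₂ = asin(0.121838) = 0.122142 rad = 6.9982°.
Δλ = atan2( sin θ sin δ cos φ₁ , cos δ − sin φ₁ sin φ₂ ) = atan2(-0.992512, -0.007881) = -1.578737 rad = -90.4549°.
Hence λ₂ = 176.9987° + -90.4549° = 86.5438°.

latitude 6.9982°, longitude 86.5438°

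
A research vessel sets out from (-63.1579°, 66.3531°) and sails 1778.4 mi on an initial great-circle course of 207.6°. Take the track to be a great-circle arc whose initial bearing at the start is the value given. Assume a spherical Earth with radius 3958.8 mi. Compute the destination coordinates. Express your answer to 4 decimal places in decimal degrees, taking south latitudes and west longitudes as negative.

Central angle δ = d/R = 0.449227 rad.
With φ₁ = -63.1579° = -1.102313 rad and θ = 207.6° = 3.623304 rad:
Applying the spherical law of cosines for sides, sin φ₂ = sin φ₁ cos δ + cos φ₁ sin δ cos θ = -0.977501, so φ₂ = -77.8230°.
Then Δλ = atan2(-0.090846, 0.028604) = -1.265762 rad, from sin θ sin δ cos φ₁ over cos δ − sin φ₁ sin φ₂.
λ₂ = λ₁ + Δλ = -6.1697°.

latitude -77.8230°, longitude -6.1697°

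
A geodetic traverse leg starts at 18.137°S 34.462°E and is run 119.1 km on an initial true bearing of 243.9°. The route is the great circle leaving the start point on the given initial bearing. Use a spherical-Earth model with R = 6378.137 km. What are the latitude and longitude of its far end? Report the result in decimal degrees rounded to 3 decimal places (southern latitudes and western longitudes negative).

latitude -18.605°, longitude 33.448°

Central angle δ = d/R = 0.018673 rad.
With φ₁ = -18.137° = -0.316550 rad and θ = 243.9° = 4.256858 rad:
Applying the spherical law of cosines for sides, sin φ₂ = sin φ₁ cos δ + cos φ₁ sin δ cos θ = -0.319042, so φ₂ = -18.605°.
Then Δλ = atan2(-0.015935, 0.900511) = -0.017694 rad, from sin θ sin δ cos φ₁ over cos δ − sin φ₁ sin φ₂.
Hence λ₂ = 34.462° + -1.014° = 33.448°.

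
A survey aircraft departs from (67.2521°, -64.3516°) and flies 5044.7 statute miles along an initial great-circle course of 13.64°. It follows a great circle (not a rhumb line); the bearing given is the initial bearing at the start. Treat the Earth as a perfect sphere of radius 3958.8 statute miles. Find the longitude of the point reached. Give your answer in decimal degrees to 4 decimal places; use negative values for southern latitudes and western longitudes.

Central angle δ = d/R = 1.274300 rad.
Converting: φ₁ = 1.173771 rad, θ = 0.238063 rad.
Applying the spherical law of cosines for sides, sin φ₂ = sin φ₁ cos δ + cos φ₁ sin δ cos θ = 0.628820, so φ₂ = 38.9631°.
For the longitude increment, Δλ = atan2( sin θ sin δ cos φ₁, cos δ − sin φ₁ sin φ₂ ) = atan2(0.087208, -0.287736) = 163.1389°.
Hence λ₂ = -64.3516° + 163.1389° = 98.7873°.

longitude 98.7873°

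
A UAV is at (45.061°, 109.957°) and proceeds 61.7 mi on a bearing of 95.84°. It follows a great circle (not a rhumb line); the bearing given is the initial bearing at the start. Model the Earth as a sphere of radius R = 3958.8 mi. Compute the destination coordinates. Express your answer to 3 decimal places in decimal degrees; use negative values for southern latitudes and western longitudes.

latitude 44.963°, longitude 111.213°

Angular distance δ = d/R = 61.7 / 3958.8 = 0.015586 rad.
With φ₁ = 45.061° = 0.786463 rad and θ = 95.84° = 1.672724 rad:
sin φ₂ = sin φ₁ cos δ + cos φ₁ sin δ cos θ = (0.707859)(0.999879) + (0.706354)(0.015585)(-0.101751) = 0.706653
φ₂ = asin(0.706653) = 0.784757 rad = 44.963°.
For the longitude increment, Δλ = atan2( sin θ sin δ cos φ₁, cos δ − sin φ₁ sin φ₂ ) = atan2(0.010951, 0.499668) = 1.256°.
λ₂ = 109.957° + 1.256° = 111.213°.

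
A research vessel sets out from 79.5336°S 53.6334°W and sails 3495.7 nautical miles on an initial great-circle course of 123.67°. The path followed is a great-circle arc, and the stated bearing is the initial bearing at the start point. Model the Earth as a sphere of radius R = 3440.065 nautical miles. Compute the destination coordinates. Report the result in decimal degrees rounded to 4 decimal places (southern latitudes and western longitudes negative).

latitude -37.1194°, longitude 63.8346°

Angular distance δ = d/R = 3495.7 / 3440.065 = 1.016173 rad.
With φ₁ = -79.5336° = -1.388123 rad and θ = 123.67° = 2.158449 rad:
Destination latitude: φ₂ = arcsin( sin φ₁ cos δ + cos φ₁ sin δ cos θ ) = arcsin(-0.603477) = -37.1194°.
Δλ = atan2( sin θ sin δ cos φ₁ , cos δ − sin φ₁ sin φ₂ ) = atan2(0.128522, -0.066813) = 2.050204 rad = 117.4680°.
λ₂ = λ₁ + Δλ = 63.8346°.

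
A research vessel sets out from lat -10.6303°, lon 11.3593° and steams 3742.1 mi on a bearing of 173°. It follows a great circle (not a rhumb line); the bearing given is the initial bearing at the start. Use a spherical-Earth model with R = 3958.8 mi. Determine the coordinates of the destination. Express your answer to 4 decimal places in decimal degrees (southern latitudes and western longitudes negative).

δ = 3742.1/3958.8 = 0.945261 rad (54.1595°).
With φ₁ = -10.6303° = -0.185534 rad and θ = 173° = 3.019420 rad:
Applying the spherical law of cosines for sides, sin φ₂ = sin φ₁ cos δ + cos φ₁ sin δ cos θ = -0.898812, so φ₂ = -64.0024°.
For the longitude increment, Δλ = atan2( sin θ sin δ cos φ₁, cos δ − sin φ₁ sin φ₂ ) = atan2(0.097098, 0.419726) = 13.0255°.
λ₂ = 11.3593° + 13.0255° = 24.3848°.

latitude -64.0024°, longitude 24.3848°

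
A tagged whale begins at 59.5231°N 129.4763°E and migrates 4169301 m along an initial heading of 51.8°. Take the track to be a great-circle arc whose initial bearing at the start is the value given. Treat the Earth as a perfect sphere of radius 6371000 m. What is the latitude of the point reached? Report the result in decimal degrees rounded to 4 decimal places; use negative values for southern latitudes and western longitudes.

latitude 61.0094°

Central angle δ = d/R = 0.654419 rad.
With φ₁ = 59.5231° = 1.038874 rad and θ = 51.8° = 0.904081 rad:
Destination latitude: φ₂ = arcsin( sin φ₁ cos δ + cos φ₁ sin δ cos θ ) = arcsin(0.874699) = 61.0094°.
For the longitude increment, Δλ = atan2( sin θ sin δ cos φ₁, cos δ − sin φ₁ sin φ₂ ) = atan2(0.242615, 0.039557) = 80.7398°.
λ₂ = 129.4763° + 80.7398° = 210.2161°, normalized to (−180°, 180°] → -149.7839°.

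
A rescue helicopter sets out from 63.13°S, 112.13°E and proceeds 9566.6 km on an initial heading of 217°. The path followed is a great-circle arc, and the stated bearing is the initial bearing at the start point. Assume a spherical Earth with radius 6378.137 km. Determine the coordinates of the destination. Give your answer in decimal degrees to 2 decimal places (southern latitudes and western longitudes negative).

δ = 9566.6/6378.137 = 1.499905 rad (85.9382°).
With φ₁ = -63.13° = -1.101826 rad and θ = 217° = 3.787364 rad:
Destination latitude: φ₂ = arcsin( sin φ₁ cos δ + cos φ₁ sin δ cos θ ) = arcsin(-0.423235) = -25.04°.
Δλ = atan2( sin θ sin δ cos φ₁ , cos δ − sin φ₁ sin φ₂ ) = atan2(-0.271318, -0.306709) = -2.417345 rad = -138.50°.
λ₂ = 112.13° + -138.50° = -26.37°.

latitude -25.04°, longitude -26.37°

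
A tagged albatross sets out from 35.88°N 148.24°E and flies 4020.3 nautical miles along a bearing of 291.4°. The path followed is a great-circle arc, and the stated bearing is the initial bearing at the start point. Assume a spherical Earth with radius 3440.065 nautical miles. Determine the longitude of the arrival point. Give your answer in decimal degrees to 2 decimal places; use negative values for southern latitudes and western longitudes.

The arc subtends δ = 4020.3/3440.065 = 1.168670 rad at the centre.
With φ₁ = 35.88° = 0.626224 rad and θ = 291.4° = 5.085889 rad:
Applying the spherical law of cosines for sides, sin φ₂ = sin φ₁ cos δ + cos φ₁ sin δ cos θ = 0.501439, so φ₂ = 30.10°.
For the longitude increment, Δλ = atan2( sin θ sin δ cos φ₁, cos δ − sin φ₁ sin φ₂ ) = atan2(-0.694208, 0.097488) = -82.01°.
λ₂ = λ₁ + Δλ = 66.23°.

longitude 66.23°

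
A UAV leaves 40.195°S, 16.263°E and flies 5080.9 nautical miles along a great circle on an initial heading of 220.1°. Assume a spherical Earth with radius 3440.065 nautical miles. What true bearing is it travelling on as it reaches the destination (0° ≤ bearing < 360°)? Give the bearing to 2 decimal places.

Angular distance δ = d/R = 5080.9 / 3440.065 = 1.476978 rad.
Start latitude φ₁ = -0.701535 rad; initial bearing θ = 3.841470 rad.
Destination latitude: φ₂ = arcsin( sin φ₁ cos δ + cos φ₁ sin δ cos θ ) = arcsin(-0.642178) = -39.954°.
Then Δλ = atan2(-0.489852, -0.320775) = -2.150568 rad, from sin θ sin δ cos φ₁ over cos δ − sin φ₁ sin φ₂.
λ₂ = 16.263° + -123.218° = -106.955°.
The forward bearing on arrival equals the back-azimuth from the destination plus 180°.
Back-azimuth from P₂ (-39.95°, -106.96°) to P₁ (-40.20°, 16.26°), with Δλ' = λ₁ − λ₂ = 123.22°: atan2( sin Δλ' cos φ₁ , cos φ₂ sin φ₁ − sin φ₂ cos φ₁ cos Δλ' ) = 140.07°.
Final bearing = (140.07° + 180°) mod 360° = 320.07°.

final bearing 320.07°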